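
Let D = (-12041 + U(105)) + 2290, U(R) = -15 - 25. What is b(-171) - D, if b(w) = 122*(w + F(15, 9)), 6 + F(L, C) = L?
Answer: -9973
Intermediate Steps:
F(L, C) = -6 + L
b(w) = 1098 + 122*w (b(w) = 122*(w + (-6 + 15)) = 122*(w + 9) = 122*(9 + w) = 1098 + 122*w)
U(R) = -40
D = -9791 (D = (-12041 - 40) + 2290 = -12081 + 2290 = -9791)
b(-171) - D = (1098 + 122*(-171)) - 1*(-9791) = (1098 - 20862) + 9791 = -19764 + 9791 = -9973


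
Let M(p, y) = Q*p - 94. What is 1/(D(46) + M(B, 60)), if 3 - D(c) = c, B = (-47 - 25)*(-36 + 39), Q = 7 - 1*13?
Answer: 1/1159 ≈ 0.00086281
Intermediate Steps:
Q = -6 (Q = 7 - 13 = -6)
B = -216 (B = -72*3 = -216)
D(c) = 3 - c
M(p, y) = -94 - 6*p (M(p, y) = -6*p - 94 = -94 - 6*p)
1/(D(46) + M(B, 60)) = 1/((3 - 1*46) + (-94 - 6*(-216))) = 1/((3 - 46) + (-94 + 1296)) = 1/(-43 + 1202) = 1/1159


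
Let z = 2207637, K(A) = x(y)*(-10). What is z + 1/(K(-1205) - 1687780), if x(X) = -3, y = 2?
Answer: 3725939346749/1687750 ≈ 2.2076e+6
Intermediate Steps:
K(A) = 30 (K(A) = -3*(-10) = 30)
z + 1/(K(-1205) - 1687780) = 2207637 + 1/(30 - 1687780) = 2207637 + 1/(-1687750) = 2207637 - 1/1687750 = 3725939346749/1687750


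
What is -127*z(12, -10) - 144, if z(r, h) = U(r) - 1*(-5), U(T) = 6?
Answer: -1541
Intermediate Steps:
z(r, h) = 11 (z(r, h) = 6 - 1*(-5) = 6 + 5 = 11)
-127*z(12, -10) - 144 = -127*11 - 144 = -1397 - 144 = -1541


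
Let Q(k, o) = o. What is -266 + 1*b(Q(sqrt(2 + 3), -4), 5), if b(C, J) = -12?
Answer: -278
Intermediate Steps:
-266 + 1*b(Q(sqrt(2 + 3), -4), 5) = -266 + 1*(-12) = -266 - 12 = -278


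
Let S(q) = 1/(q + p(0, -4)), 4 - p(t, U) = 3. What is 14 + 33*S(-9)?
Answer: 79/8 ≈ 9.8750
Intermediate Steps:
p(t, U) = 1 (p(t, U) = 4 - 1*3 = 4 - 3 = 1)
S(q) = 1/(1 + q) (S(q) = 1/(q + 1) = 1/(1 + q))
14 + 33*S(-9) = 14 + 33/(1 - 9) = 14 + 33/(-8) = 14 + 33*(-1/8) = 14 - 33/8 = 79/8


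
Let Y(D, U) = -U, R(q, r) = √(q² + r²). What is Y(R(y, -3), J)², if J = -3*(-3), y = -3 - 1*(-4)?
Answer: 81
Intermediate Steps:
y = 1 (y = -3 + 4 = 1)
J = 9
Y(R(y, -3), J)² = (-1*9)² = (-9)² = 81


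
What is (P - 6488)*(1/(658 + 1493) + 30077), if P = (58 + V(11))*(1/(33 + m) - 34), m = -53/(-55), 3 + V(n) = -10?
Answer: -242206667237143/1004517 ≈ -2.4112e+8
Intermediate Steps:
V(n) = -13 (V(n) = -3 - 10 = -13)
m = 53/55 (m = -53*(-1/55) = 53/55 ≈ 0.96364)
P = -2855565/1868 (P = (58 - 13)*(1/(33 + 53/55) - 34) = 45*(1/(1868/55) - 34) = 45*(55/1868 - 34) = 45*(-63457/1868) = -2855565/1868 ≈ -1528.7)
(P - 6488)*(1/(658 + 1493) + 30077) = (-2855565/1868 - 6488)*(1/(658 + 1493) + 30077) = -14975149*(1/2151 + 30077)/1868 = -14975149/1868*64695628/2151 = -242206667237143/1004517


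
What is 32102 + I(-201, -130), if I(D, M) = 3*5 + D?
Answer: 31916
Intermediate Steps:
I(D, M) = 15 + D
32102 + I(-201, -130) = 32102 + (15 - 201) = 32102 - 186 = 31916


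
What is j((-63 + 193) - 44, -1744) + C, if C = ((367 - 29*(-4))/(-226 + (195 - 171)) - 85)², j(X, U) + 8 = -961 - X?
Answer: 268580189/40804 ≈ 6582.2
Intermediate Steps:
j(X, U) = -969 - X (j(X, U) = -8 + (-961 - X) = -969 - X)
C = 311628409/40804 (C = ((367 + 116)/(-226 + 24) - 85)² = (483/(-202) - 85)² = (483*(-1/202) - 85)² = (-483/202 - 85)² = (-17653/202)² = 311628409/40804 ≈ 7637.2)
j((-63 + 193) - 44, -1744) + C = (-969 - ((-63 + 193) - 44)) + 311628409/40804 = (-969 - (130 - 44)) + 311628409/40804 = (-969 - 1*86) + 311628409/40804 = (-969 - 86) + 311628409/40804 = -1055 + 311628409/40804 = 268580189/40804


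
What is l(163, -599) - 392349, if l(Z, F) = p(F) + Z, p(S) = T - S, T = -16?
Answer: -391603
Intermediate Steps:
p(S) = -16 - S
l(Z, F) = -16 + Z - F (l(Z, F) = (-16 - F) + Z = -16 + Z - F)
l(163, -599) - 392349 = (-16 + 163 - 1*(-599)) - 392349 = (-16 + 163 + 599) - 392349 = 746 - 392349 = -391603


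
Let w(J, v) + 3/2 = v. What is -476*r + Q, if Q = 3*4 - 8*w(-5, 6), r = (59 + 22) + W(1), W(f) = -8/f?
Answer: -34772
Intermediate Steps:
w(J, v) = -3/2 + v
r = 73 (r = (59 + 22) - 8/1 = 81 - 8*1 = 81 - 8 = 73)
Q = -24 (Q = 3*4 - 8*(-3/2 + 6) = 12 - 8*9/2 = 12 - 36 = -24)
-476*r + Q = -476*73 - 24 = -34748 - 24 = -34772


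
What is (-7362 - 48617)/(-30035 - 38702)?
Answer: 55979/68737 ≈ 0.81439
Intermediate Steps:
(-7362 - 48617)/(-30035 - 38702) = -55979/(-68737) = -55979*(-1/68737) = 55979/68737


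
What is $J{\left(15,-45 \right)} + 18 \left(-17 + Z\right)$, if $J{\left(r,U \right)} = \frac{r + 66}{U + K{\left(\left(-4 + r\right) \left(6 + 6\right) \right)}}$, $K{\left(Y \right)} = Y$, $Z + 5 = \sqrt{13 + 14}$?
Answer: $- \frac{11457}{29} + 54 \sqrt{3} \approx -301.54$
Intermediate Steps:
$Z = -5 + 3 \sqrt{3}$ ($Z = -5 + \sqrt{13 + 14} = -5 + \sqrt{27} = -5 + 3 \sqrt{3} \approx 0.19615$)
$J{\left(r,U \right)} = \frac{66 + r}{-48 + U + 12 r}$ ($J{\left(r,U \right)} = \frac{r + 66}{U + \left(-4 + r\right) \left(6 + 6\right)} = \frac{66 + r}{U + \left(-4 + r\right) 12} = \frac{66 + r}{U + \left(-48 + 12 r\right)} = \frac{66 + r}{-48 + U + 12 r}$)
$J{\left(15,-45 \right)} + 18 \left(-17 + Z\right) = \frac{66 + 15}{-48 - 45 + 12 \cdot 15} + 18 \left(-17 - \left(5 - 3 \sqrt{3}\right)\right) = \frac{1}{-48 - 45 + 180} \cdot 81 + 18 \left(-22 + 3 \sqrt{3}\right) = \frac{1}{87} \cdot 81 - \left(396 - 54 \sqrt{3}\right) = \frac{27}{29} - \left(396 - 54 \sqrt{3}\right) = - \frac{11457}{29} + 54 \sqrt{3}$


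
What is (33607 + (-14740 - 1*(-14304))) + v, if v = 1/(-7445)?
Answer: 246958094/7445 ≈ 33171.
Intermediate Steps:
v = -1/7445 ≈ -0.00013432
(33607 + (-14740 - 1*(-14304))) + v = (33607 + (-14740 - 1*(-14304))) - 1/7445 = (33607 + (-14740 + 14304)) - 1/7445 = (33607 - 436) - 1/7445 = 33171 - 1/7445 = 246958094/7445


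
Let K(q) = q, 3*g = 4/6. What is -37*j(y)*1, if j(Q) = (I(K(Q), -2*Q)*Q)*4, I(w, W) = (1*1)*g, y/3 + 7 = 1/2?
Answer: 1924/3 ≈ 641.33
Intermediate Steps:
y = -39/2 (y = -21 + 3*(1/2) = -21 + 3*(1*(½)) = -21 + 3*(½) = -21 + 3/2 = -39/2 ≈ -19.500)
g = 2/9 (g = (4/6)/3 = (4*(⅙))/3 = (⅓)*(⅔) = 2/9 ≈ 0.22222)
I(w, W) = 2/9 (I(w, W) = (1*1)*(2/9) = 1*(2/9) = 2/9)
j(Q) = 8*Q/9 (j(Q) = (2*Q/9)*4 = 8*Q/9)
-37*j(y)*1 = -296*(-39)/(9*2)*1 = -37*(-52/3)*1 = (1924/3)*1 = 1924/3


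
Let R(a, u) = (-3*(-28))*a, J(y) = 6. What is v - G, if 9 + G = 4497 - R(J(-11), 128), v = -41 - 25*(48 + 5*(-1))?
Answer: -5100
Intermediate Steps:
R(a, u) = 84*a
v = -1116 (v = -41 - 25*(48 - 5) = -41 - 25*43 = -41 - 1075 = -1116)
G = 3984 (G = -9 + (4497 - 84*6) = -9 + (4497 - 1*504) = -9 + (4497 - 504) = -9 + 3993 = 3984)
v - G = -1116 - 1*3984 = -1116 - 3984 = -5100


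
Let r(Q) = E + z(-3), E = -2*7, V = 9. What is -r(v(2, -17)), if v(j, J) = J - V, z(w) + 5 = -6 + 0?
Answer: 25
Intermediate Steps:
z(w) = -11 (z(w) = -5 + (-6 + 0) = -5 - 6 = -11)
E = -14
v(j, J) = -9 + J (v(j, J) = J - 1*9 = J - 9 = -9 + J)
r(Q) = -25 (r(Q) = -14 - 11 = -25)
-r(v(2, -17)) = -1*(-25) = 25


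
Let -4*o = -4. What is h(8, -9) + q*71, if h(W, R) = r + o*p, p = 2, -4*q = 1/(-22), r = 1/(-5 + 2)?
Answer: 653/264 ≈ 2.4735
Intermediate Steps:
o = 1 (o = -¼*(-4) = 1)
r = -⅓ (r = 1/(-3) = -⅓ ≈ -0.33333)
q = 1/88 (q = -¼/(-22) = -¼*(-1/22) = 1/88 ≈ 0.011364)
h(W, R) = 5/3 (h(W, R) = -⅓ + 1*2 = -⅓ + 2 = 5/3)
h(8, -9) + q*71 = 5/3 + (1/88)*71 = 5/3 + 71/88 = 653/264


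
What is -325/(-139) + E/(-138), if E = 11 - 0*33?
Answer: 43321/19182 ≈ 2.2584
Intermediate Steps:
E = 11 (E = 11 - 1*0 = 11 + 0 = 11)
-325/(-139) + E/(-138) = -325/(-139) + 11/(-138) = -325*(-1/139) + 11*(-1/138) = 325/139 - 11/138 = 43321/19182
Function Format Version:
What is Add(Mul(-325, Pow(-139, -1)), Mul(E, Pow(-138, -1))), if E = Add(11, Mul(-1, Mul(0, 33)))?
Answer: Rational(43321, 19182) ≈ 2.2584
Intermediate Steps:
E = 11 (E = Add(11, Mul(-1, 0)) = Add(11, 0) = 11)
Add(Mul(-325, Pow(-139, -1)), Mul(E, Pow(-138, -1))) = Add(Mul(-325, Pow(-139, -1)), Mul(11, Pow(-138, -1))) = Add(Mul(-325, Rational(-1, 139)), Mul(11, Rational(-1, 138))) = Add(Rational(325, 139), Rational(-11, 138)) = Rational(43321, 19182)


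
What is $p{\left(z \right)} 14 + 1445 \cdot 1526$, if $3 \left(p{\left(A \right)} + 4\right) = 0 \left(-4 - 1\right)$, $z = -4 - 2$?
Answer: $2205014$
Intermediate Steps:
$z = -6$ ($z = -4 - 2 = -6$)
$p{\left(A \right)} = -4$ ($p{\left(A \right)} = -4 + \frac{0 \left(-4 - 1\right)}{3} = -4 + \frac{0 \left(-5\right)}{3} = -4 + \frac{1}{3} \cdot 0 = -4 + 0 = -4$)
$p{\left(z \right)} 14 + 1445 \cdot 1526 = \left(-4\right) 14 + 1445 \cdot 1526 = -56 + 2205070 = 2205014$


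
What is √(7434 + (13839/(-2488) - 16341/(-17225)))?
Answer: √807393881338206/329660 ≈ 86.194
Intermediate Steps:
√(7434 + (13839/(-2488) - 16341/(-17225))) = √(7434 + (13839*(-1/2488) - 16341*(-1/17225))) = √(7434 + (-13839/2488 + 1257/1325)) = √(7434 - 15209259/3296600) = √(24491715141/3296600) = √807393881338206/329660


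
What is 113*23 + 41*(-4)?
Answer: 2435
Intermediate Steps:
113*23 + 41*(-4) = 2599 - 164 = 2435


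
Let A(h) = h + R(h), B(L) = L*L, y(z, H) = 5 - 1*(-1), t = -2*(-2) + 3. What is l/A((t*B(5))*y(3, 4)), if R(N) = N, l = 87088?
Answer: 21772/525 ≈ 41.470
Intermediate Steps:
t = 7 (t = 4 + 3 = 7)
y(z, H) = 6 (y(z, H) = 5 + 1 = 6)
B(L) = L²
A(h) = 2*h (A(h) = h + h = 2*h)
l/A((t*B(5))*y(3, 4)) = 87088/((2*((7*5²)*6))) = 87088/((2*((7*25)*6))) = 87088/((2*(175*6))) = 87088/((2*1050)) = 87088/2100 = 87088*(1/2100) = 21772/525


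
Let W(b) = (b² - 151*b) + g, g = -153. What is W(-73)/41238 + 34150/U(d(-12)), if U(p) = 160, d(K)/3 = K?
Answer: 70543477/329904 ≈ 213.83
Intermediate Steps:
d(K) = 3*K
W(b) = -153 + b² - 151*b (W(b) = (b² - 151*b) - 153 = -153 + b² - 151*b)
W(-73)/41238 + 34150/U(d(-12)) = (-153 + (-73)² - 151*(-73))/41238 + 34150/160 = (-153 + 5329 + 11023)*(1/41238) + 34150*(1/160) = 16199*(1/41238) + 3415/16 = 16199/41238 + 3415/16 = 70543477/329904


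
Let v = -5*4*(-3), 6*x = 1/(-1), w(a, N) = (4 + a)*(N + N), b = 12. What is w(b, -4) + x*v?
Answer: -138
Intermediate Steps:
w(a, N) = 2*N*(4 + a) (w(a, N) = (4 + a)*(2*N) = 2*N*(4 + a))
x = -⅙ (x = (⅙)/(-1) = (⅙)*(-1) = -⅙ ≈ -0.16667)
v = 60 (v = -20*(-3) = 60)
w(b, -4) + x*v = 2*(-4)*(4 + 12) - ⅙*60 = 2*(-4)*16 - 10 = -128 - 10 = -138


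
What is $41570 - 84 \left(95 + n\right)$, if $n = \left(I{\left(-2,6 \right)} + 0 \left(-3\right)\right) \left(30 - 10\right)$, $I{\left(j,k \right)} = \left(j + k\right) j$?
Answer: $47030$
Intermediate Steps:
$I{\left(j,k \right)} = j \left(j + k\right)$
$n = -160$ ($n = \left(- 2 \left(-2 + 6\right) + 0 \left(-3\right)\right) \left(30 - 10\right) = \left(\left(-2\right) 4 + 0\right) 20 = \left(-8 + 0\right) 20 = \left(-8\right) 20 = -160$)
$41570 - 84 \left(95 + n\right) = 41570 - 84 \left(95 - 160\right) = 41570 - 84 \left(-65\right) = 41570 - -5460 = 41570 + 5460 = 47030$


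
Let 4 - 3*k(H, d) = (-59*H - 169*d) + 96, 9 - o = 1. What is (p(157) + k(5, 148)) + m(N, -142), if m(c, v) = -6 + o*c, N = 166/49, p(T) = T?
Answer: 420572/49 ≈ 8583.1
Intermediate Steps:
o = 8 (o = 9 - 1*1 = 9 - 1 = 8)
N = 166/49 (N = 166*(1/49) = 166/49 ≈ 3.3878)
m(c, v) = -6 + 8*c
k(H, d) = -92/3 + 59*H/3 + 169*d/3 (k(H, d) = 4/3 - ((-59*H - 169*d) + 96)/3 = 4/3 - ((-169*d - 59*H) + 96)/3 = 4/3 - (96 - 169*d - 59*H)/3 = 4/3 + (-32 + 59*H/3 + 169*d/3) = -92/3 + 59*H/3 + 169*d/3)
(p(157) + k(5, 148)) + m(N, -142) = (157 + (-92/3 + (59/3)*5 + (169/3)*148)) + (-6 + 8*(166/49)) = (157 + (-92/3 + 295/3 + 25012/3)) + (-6 + 1328/49) = (157 + 8405) + 1034/49 = 8562 + 1034/49 = 420572/49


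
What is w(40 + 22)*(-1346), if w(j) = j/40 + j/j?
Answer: -34323/10 ≈ -3432.3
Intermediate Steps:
w(j) = 1 + j/40 (w(j) = j*(1/40) + 1 = j/40 + 1 = 1 + j/40)
w(40 + 22)*(-1346) = (1 + (40 + 22)/40)*(-1346) = (1 + (1/40)*62)*(-1346) = (1 + 31/20)*(-1346) = (51/20)*(-1346) = -34323/10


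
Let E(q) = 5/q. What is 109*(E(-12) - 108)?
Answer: -141809/12 ≈ -11817.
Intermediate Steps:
109*(E(-12) - 108) = 109*(5/(-12) - 108) = 109*(5*(-1/12) - 108) = 109*(-5/12 - 108) = 109*(-1301/12) = -141809/12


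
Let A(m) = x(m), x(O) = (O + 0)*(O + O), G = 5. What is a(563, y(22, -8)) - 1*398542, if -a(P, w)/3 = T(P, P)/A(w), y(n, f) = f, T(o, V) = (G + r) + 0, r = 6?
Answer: -51013409/128 ≈ -3.9854e+5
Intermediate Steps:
x(O) = 2*O**2 (x(O) = O*(2*O) = 2*O**2)
T(o, V) = 11 (T(o, V) = (5 + 6) + 0 = 11 + 0 = 11)
A(m) = 2*m**2
a(P, w) = -33/(2*w**2)
a(563, y(22, -8)) - 1*398542 = -33/2/(-8)**2 - 1*398542 = -33/2*1/64 - 398542 = -33/128 - 398542 = -51013409/128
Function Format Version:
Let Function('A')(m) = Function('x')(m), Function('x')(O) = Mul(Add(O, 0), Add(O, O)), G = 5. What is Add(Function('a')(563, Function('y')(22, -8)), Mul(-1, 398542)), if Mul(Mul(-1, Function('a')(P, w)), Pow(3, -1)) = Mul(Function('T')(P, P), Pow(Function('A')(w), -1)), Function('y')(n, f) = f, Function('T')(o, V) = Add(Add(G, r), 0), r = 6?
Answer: Rational(-51013409, 128) ≈ -3.9854e+5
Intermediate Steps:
Function('x')(O) = Mul(2, Pow(O, 2)) (Function('x')(O) = Mul(O, Mul(2, O)) = Mul(2, Pow(O, 2)))
Function('T')(o, V) = 11 (Function('T')(o, V) = Add(Add(5, 6), 0) = Add(11, 0) = 11)
Function('A')(m) = Mul(2, Pow(m, 2))
Function('a')(P, w) = Mul(Rational(-33, 2), Pow(w, -2)) (Function('a')(P, w) = Mul(-3, Mul(11, Pow(Mul(2, Pow(w, 2)), -1))) = Mul(-3, Mul(11, Mul(Rational(1, 2), Pow(w, -2)))) = Mul(-3, Mul(Rational(11, 2), Pow(w, -2))) = Mul(Rational(-33, 2), Pow(w, -2)))
Add(Function('a')(563, Function('y')(22, -8)), Mul(-1, 398542)) = Add(Mul(Rational(-33, 2), Pow(-8, -2)), Mul(-1, 398542)) = Add(Mul(Rational(-33, 2), Rational(1, 64)), -398542) = Add(Rational(-33, 128), -398542) = Rational(-51013409, 128)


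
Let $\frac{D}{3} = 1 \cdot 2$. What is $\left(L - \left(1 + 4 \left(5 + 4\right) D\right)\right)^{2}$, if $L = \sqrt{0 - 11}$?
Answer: $\left(217 - i \sqrt{11}\right)^{2} \approx 47078.0 - 1439.4 i$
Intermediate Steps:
$D = 6$ ($D = 3 \cdot 1 \cdot 2 = 3 \cdot 2 = 6$)
$L = i \sqrt{11}$ ($L = \sqrt{-11} = i \sqrt{11} \approx 3.3166 i$)
$\left(L - \left(1 + 4 \left(5 + 4\right) D\right)\right)^{2} = \left(i \sqrt{11} + \left(\left(5 - 6\right) - 4 \left(5 + 4\right) 6\right)\right)^{2} = \left(i \sqrt{11} + \left(\left(5 - 6\right) - 4 \cdot 9 \cdot 6\right)\right)^{2} = \left(i \sqrt{11} - 217\right)^{2} = \left(-217 + i \sqrt{11}\right)^{2}$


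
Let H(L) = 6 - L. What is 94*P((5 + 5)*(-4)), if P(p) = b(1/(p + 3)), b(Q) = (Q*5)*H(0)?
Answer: -2820/37 ≈ -76.216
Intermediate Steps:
b(Q) = 30*Q (b(Q) = (Q*5)*(6 - 1*0) = (5*Q)*(6 + 0) = (5*Q)*6 = 30*Q)
P(p) = 30/(3 + p) (P(p) = 30/(p + 3) = 30/(3 + p))
94*P((5 + 5)*(-4)) = 94*(30/(3 + (5 + 5)*(-4))) = 94*(30/(3 + 10*(-4))) = 94*(30/(3 - 40)) = 94*(30/(-37)) = 94*(30*(-1/37)) = 94*(-30/37) = -2820/37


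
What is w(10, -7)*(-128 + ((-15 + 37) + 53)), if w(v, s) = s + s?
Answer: 742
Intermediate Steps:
w(v, s) = 2*s
w(10, -7)*(-128 + ((-15 + 37) + 53)) = (2*(-7))*(-128 + ((-15 + 37) + 53)) = -14*(-128 + (22 + 53)) = -14*(-128 + 75) = -14*(-53) = 742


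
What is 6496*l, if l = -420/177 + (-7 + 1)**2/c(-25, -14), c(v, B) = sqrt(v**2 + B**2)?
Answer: -909440/59 + 233856*sqrt(821)/821 ≈ -7252.6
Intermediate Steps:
c(v, B) = sqrt(B**2 + v**2)
l = -140/59 + 36*sqrt(821)/821 (l = -420/177 + (-7 + 1)**2/(sqrt((-14)**2 + (-25)**2)) = -420*1/177 + (-6)**2/(sqrt(196 + 625)) = -140/59 + 36/(sqrt(821)) = -140/59 + 36*(sqrt(821)/821) = -140/59 + 36*sqrt(821)/821 ≈ -1.1165)
6496*l = 6496*(-140/59 + 36*sqrt(821)/821) = -909440/59 + 233856*sqrt(821)/821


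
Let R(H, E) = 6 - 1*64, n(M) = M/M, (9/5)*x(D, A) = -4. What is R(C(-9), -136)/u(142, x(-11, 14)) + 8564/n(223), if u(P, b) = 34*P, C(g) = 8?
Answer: 20673467/2414 ≈ 8564.0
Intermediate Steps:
x(D, A) = -20/9 (x(D, A) = (5/9)*(-4) = -20/9)
n(M) = 1
R(H, E) = -58 (R(H, E) = 6 - 64 = -58)
R(C(-9), -136)/u(142, x(-11, 14)) + 8564/n(223) = -58/(34*142) + 8564/1 = -58/4828 + 8564*1 = -58*1/4828 + 8564 = -29/2414 + 8564 = 20673467/2414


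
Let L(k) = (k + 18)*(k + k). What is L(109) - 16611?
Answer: 11075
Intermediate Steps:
L(k) = 2*k*(18 + k) (L(k) = (18 + k)*(2*k) = 2*k*(18 + k))
L(109) - 16611 = 2*109*(18 + 109) - 16611 = 2*109*127 - 16611 = 27686 - 16611 = 11075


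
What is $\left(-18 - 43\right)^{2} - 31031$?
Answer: $-27310$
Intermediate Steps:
$\left(-18 - 43\right)^{2} - 31031 = \left(-61\right)^{2} - 31031 = 3721 - 31031 = -27310$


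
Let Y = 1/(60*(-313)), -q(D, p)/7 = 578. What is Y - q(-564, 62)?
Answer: 75983879/18780 ≈ 4046.0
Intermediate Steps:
q(D, p) = -4046 (q(D, p) = -7*578 = -4046)
Y = -1/18780 (Y = 1/(-18780) = -1/18780 ≈ -5.3248e-5)
Y - q(-564, 62) = -1/18780 - 1*(-4046) = -1/18780 + 4046 = 75983879/18780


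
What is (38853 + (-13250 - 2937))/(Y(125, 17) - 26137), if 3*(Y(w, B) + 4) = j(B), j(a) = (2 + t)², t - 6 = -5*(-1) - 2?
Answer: -4857/5593 ≈ -0.86841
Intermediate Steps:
t = 9 (t = 6 + (-5*(-1) - 2) = 6 + (5 - 2) = 6 + 3 = 9)
j(a) = 121 (j(a) = (2 + 9)² = 11² = 121)
Y(w, B) = 109/3 (Y(w, B) = -4 + (⅓)*121 = -4 + 121/3 = 109/3)
(38853 + (-13250 - 2937))/(Y(125, 17) - 26137) = (38853 + (-13250 - 2937))/(109/3 - 26137) = (38853 - 16187)/(-78302/3) = 22666*(-3/78302) = -4857/5593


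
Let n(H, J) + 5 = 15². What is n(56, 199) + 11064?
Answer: 11284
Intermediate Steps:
n(H, J) = 220 (n(H, J) = -5 + 15² = -5 + 225 = 220)
n(56, 199) + 11064 = 220 + 11064 = 11284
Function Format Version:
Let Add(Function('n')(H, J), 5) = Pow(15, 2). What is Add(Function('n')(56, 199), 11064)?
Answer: 11284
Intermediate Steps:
Function('n')(H, J) = 220 (Function('n')(H, J) = Add(-5, Pow(15, 2)) = Add(-5, 225) = 220)
Add(Function('n')(56, 199), 11064) = Add(220, 11064) = 11284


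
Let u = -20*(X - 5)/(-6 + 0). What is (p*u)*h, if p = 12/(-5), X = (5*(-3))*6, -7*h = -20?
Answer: 15200/7 ≈ 2171.4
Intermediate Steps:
h = 20/7 (h = -⅐*(-20) = 20/7 ≈ 2.8571)
X = -90 (X = -15*6 = -90)
p = -12/5 (p = 12*(-⅕) = -12/5 ≈ -2.4000)
u = -950/3 (u = -20*(-90 - 5)/(-6 + 0) = -20/((-6/(-95))) = -20/((-6*(-1/95))) = -20/6/95 = -20*95/6 = -950/3 ≈ -316.67)
(p*u)*h = -12/5*(-950/3)*(20/7) = 760*(20/7) = 15200/7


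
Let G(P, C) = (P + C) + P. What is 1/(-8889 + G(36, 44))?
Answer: -1/8773 ≈ -0.00011399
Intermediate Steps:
G(P, C) = C + 2*P (G(P, C) = (C + P) + P = C + 2*P)
1/(-8889 + G(36, 44)) = 1/(-8889 + (44 + 2*36)) = 1/(-8889 + (44 + 72)) = 1/(-8889 + 116) = 1/(-8773) = -1/8773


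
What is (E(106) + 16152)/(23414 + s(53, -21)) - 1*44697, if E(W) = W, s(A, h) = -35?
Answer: -1044954905/23379 ≈ -44696.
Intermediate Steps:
(E(106) + 16152)/(23414 + s(53, -21)) - 1*44697 = (106 + 16152)/(23414 - 35) - 1*44697 = 16258/23379 - 44697 = -1044954905/23379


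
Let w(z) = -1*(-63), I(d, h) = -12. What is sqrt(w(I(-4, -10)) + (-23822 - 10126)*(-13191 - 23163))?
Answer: 3*sqrt(137127295) ≈ 35130.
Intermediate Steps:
w(z) = 63
sqrt(w(I(-4, -10)) + (-23822 - 10126)*(-13191 - 23163)) = sqrt(63 + (-23822 - 10126)*(-13191 - 23163)) = sqrt(63 - 33948*(-36354)) = sqrt(63 + 1234145592) = sqrt(1234145655) = 3*sqrt(137127295)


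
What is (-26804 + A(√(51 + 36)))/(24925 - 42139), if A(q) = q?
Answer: 13402/8607 - √87/17214 ≈ 1.5566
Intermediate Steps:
(-26804 + A(√(51 + 36)))/(24925 - 42139) = (-26804 + √(51 + 36))/(24925 - 42139) = (-26804 + √87)/(-17214) = (-26804 + √87)*(-1/17214) = 13402/8607 - √87/17214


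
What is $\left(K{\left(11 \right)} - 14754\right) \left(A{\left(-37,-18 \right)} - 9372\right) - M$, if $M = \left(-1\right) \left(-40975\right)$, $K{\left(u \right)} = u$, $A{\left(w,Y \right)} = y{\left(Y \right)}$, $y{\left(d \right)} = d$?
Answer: $138395795$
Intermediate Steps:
$A{\left(w,Y \right)} = Y$
$M = 40975$
$\left(K{\left(11 \right)} - 14754\right) \left(A{\left(-37,-18 \right)} - 9372\right) - M = \left(11 - 14754\right) \left(-18 - 9372\right) - 40975 = \left(-14743\right) \left(-9390\right) - 40975 = 138436770 - 40975 = 138395795$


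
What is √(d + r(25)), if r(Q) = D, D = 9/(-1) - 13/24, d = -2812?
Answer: I*√406302/12 ≈ 53.118*I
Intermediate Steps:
D = -229/24 (D = 9*(-1) - 13*1/24 = -9 - 13/24 = -229/24 ≈ -9.5417)
r(Q) = -229/24
√(d + r(25)) = √(-2812 - 229/24) = √(-67717/24) = I*√406302/12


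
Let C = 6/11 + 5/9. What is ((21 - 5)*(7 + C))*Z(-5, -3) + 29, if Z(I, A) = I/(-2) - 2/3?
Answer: 7199/27 ≈ 266.63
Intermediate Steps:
Z(I, A) = -2/3 - I/2 (Z(I, A) = I*(-1/2) - 2*1/3 = -I/2 - 2/3 = -2/3 - I/2)
C = 109/99 (C = 6*(1/11) + 5*(1/9) = 6/11 + 5/9 = 109/99 ≈ 1.1010)
((21 - 5)*(7 + C))*Z(-5, -3) + 29 = ((21 - 5)*(7 + 109/99))*(-2/3 - 1/2*(-5)) + 29 = (16*(802/99))*(-2/3 + 5/2) + 29 = (12832/99)*(11/6) + 29 = 6416/27 + 29 = 7199/27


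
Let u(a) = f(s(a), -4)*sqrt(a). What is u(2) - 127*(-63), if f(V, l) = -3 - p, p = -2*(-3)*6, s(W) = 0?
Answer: 8001 - 39*sqrt(2) ≈ 7945.8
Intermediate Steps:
p = 36 (p = 6*6 = 36)
f(V, l) = -39 (f(V, l) = -3 - 1*36 = -3 - 36 = -39)
u(a) = -39*sqrt(a)
u(2) - 127*(-63) = -39*sqrt(2) - 127*(-63) = -39*sqrt(2) + 8001 = 8001 - 39*sqrt(2)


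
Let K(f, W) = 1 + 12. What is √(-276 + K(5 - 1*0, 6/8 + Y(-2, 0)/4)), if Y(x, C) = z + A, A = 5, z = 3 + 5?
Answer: I*√263 ≈ 16.217*I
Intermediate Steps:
z = 8
Y(x, C) = 13 (Y(x, C) = 8 + 5 = 13)
K(f, W) = 13
√(-276 + K(5 - 1*0, 6/8 + Y(-2, 0)/4)) = √(-276 + 13) = √(-263) = I*√263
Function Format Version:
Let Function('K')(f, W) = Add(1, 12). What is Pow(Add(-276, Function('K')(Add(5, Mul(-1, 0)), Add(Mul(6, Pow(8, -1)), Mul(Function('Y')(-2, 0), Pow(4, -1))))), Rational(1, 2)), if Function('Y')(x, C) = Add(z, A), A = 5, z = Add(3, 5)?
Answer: Mul(I, Pow(263, Rational(1, 2))) ≈ Mul(16.217, I)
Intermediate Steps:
z = 8
Function('Y')(x, C) = 13 (Function('Y')(x, C) = Add(8, 5) = 13)
Function('K')(f, W) = 13
Pow(Add(-276, Function('K')(Add(5, Mul(-1, 0)), Add(Mul(6, Pow(8, -1)), Mul(Function('Y')(-2, 0), Pow(4, -1))))), Rational(1, 2)) = Pow(Add(-276, 13), Rational(1, 2)) = Pow(-263, Rational(1, 2)) = Mul(I, Pow(263, Rational(1, 2)))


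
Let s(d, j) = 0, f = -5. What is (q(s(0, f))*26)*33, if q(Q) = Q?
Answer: 0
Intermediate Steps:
(q(s(0, f))*26)*33 = (0*26)*33 = 0*33 = 0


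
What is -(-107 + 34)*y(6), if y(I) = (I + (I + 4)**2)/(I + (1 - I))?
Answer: 7738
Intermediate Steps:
y(I) = I + (4 + I)**2 (y(I) = (I + (4 + I)**2)/1 = (I + (4 + I)**2)*1 = I + (4 + I)**2)
-(-107 + 34)*y(6) = -(-107 + 34)*(6 + (4 + 6)**2) = -(-73)*(6 + 10**2) = -(-73)*(6 + 100) = -(-73)*106 = -1*(-7738) = 7738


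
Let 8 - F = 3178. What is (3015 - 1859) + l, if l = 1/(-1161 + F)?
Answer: 5006635/4331 ≈ 1156.0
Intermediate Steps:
F = -3170 (F = 8 - 1*3178 = 8 - 3178 = -3170)
l = -1/4331 (l = 1/(-1161 - 3170) = 1/(-4331) = -1/4331 ≈ -0.00023089)
(3015 - 1859) + l = (3015 - 1859) - 1/4331 = 1156 - 1/4331 = 5006635/4331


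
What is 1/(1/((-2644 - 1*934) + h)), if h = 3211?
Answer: -367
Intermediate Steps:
1/(1/((-2644 - 1*934) + h)) = 1/(1/((-2644 - 1*934) + 3211)) = 1/(1/((-2644 - 934) + 3211)) = 1/(1/(-3578 + 3211)) = 1/(1/(-367)) = 1/(-1/367) = -367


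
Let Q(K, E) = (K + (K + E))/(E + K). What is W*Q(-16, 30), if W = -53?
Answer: 53/7 ≈ 7.5714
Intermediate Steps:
Q(K, E) = (E + 2*K)/(E + K) (Q(K, E) = (K + (E + K))/(E + K) = (E + 2*K)/(E + K))
W*Q(-16, 30) = -53*(30 + 2*(-16))/(30 - 16) = -53*(30 - 32)/14 = -53*(-2)/14 = -53*(-⅐) = 53/7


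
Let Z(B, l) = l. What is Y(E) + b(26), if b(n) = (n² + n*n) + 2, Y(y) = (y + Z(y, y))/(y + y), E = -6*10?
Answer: 1355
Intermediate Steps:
E = -60
Y(y) = 1 (Y(y) = (y + y)/(y + y) = (2*y)/((2*y)) = (2*y)*(1/(2*y)) = 1)
b(n) = 2 + 2*n² (b(n) = (n² + n²) + 2 = 2*n² + 2 = 2 + 2*n²)
Y(E) + b(26) = 1 + (2 + 2*26²) = 1 + (2 + 2*676) = 1 + (2 + 1352) = 1 + 1354 = 1355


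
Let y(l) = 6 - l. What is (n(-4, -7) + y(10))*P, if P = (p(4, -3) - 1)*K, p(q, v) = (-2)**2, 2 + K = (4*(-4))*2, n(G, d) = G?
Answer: 816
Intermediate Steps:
K = -34 (K = -2 + (4*(-4))*2 = -2 - 16*2 = -2 - 32 = -34)
p(q, v) = 4
P = -102 (P = (4 - 1)*(-34) = 3*(-34) = -102)
(n(-4, -7) + y(10))*P = (-4 + (6 - 1*10))*(-102) = (-4 + (6 - 10))*(-102) = (-4 - 4)*(-102) = -8*(-102) = 816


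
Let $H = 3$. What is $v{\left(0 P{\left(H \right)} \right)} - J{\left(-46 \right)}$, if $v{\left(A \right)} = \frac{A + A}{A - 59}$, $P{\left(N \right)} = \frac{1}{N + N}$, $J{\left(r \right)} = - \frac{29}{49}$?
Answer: $\frac{29}{49} \approx 0.59184$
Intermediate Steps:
$J{\left(r \right)} = - \frac{29}{49}$ ($J{\left(r \right)} = \left(-29\right) \frac{1}{49} = - \frac{29}{49}$)
$P{\left(N \right)} = \frac{1}{2 N}$
$v{\left(A \right)} = \frac{2 A}{-59 + A}$
$v{\left(0 P{\left(H \right)} \right)} - J{\left(-46 \right)} = \frac{2 \cdot 0 \frac{1}{2 \cdot 3}}{-59 + 0 \frac{1}{2 \cdot 3}} - - \frac{29}{49} = \frac{2 \cdot 0 \cdot \frac{1}{2} \cdot \frac{1}{3}}{-59 + 0 \cdot \frac{1}{2} \cdot \frac{1}{3}} + \frac{29}{49} = \frac{2 \cdot 0 \cdot \frac{1}{6}}{-59 + 0 \cdot \frac{1}{6}} + \frac{29}{49} = 2 \cdot 0 \frac{1}{-59 + 0} + \frac{29}{49} = 2 \cdot 0 \frac{1}{-59} + \frac{29}{49} = 2 \cdot 0 \left(- \frac{1}{59}\right) + \frac{29}{49} = 0 + \frac{29}{49} = \frac{29}{49}$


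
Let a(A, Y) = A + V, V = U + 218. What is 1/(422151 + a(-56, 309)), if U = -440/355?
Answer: 71/29984135 ≈ 2.3679e-6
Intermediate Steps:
U = -88/71 (U = -440*1/355 = -88/71 ≈ -1.2394)
V = 15390/71 (V = -88/71 + 218 = 15390/71 ≈ 216.76)
a(A, Y) = 15390/71 + A (a(A, Y) = A + 15390/71 = 15390/71 + A)
1/(422151 + a(-56, 309)) = 1/(422151 + (15390/71 - 56)) = 1/(422151 + 11414/71) = 1/(29984135/71) = 71/29984135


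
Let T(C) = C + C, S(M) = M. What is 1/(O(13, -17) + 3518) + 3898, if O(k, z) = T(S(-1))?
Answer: 13705369/3516 ≈ 3898.0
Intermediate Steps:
T(C) = 2*C
O(k, z) = -2 (O(k, z) = 2*(-1) = -2)
1/(O(13, -17) + 3518) + 3898 = 1/(-2 + 3518) + 3898 = 1/3516 + 3898 = 13705369/3516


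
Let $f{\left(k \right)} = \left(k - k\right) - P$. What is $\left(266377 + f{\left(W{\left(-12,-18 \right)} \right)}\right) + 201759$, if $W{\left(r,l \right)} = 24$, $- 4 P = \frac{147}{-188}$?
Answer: $\frac{352038125}{752} \approx 4.6814 \cdot 10^{5}$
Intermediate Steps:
$P = \frac{147}{752}$ ($P = - \frac{147 \frac{1}{-188}}{4} = - \frac{147 \left(- \frac{1}{188}\right)}{4} = \left(- \frac{1}{4}\right) \left(- \frac{147}{188}\right) = \frac{147}{752} \approx 0.19548$)
$f{\left(k \right)} = - \frac{147}{752}$ ($f{\left(k \right)} = \left(k - k\right) - \frac{147}{752} = 0 - \frac{147}{752} = - \frac{147}{752}$)
$\left(266377 + f{\left(W{\left(-12,-18 \right)} \right)}\right) + 201759 = \left(266377 - \frac{147}{752}\right) + 201759 = \frac{200315357}{752} + 201759 = \frac{352038125}{752}$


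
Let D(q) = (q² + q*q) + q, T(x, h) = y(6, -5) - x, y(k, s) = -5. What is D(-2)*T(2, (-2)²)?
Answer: -42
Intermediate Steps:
T(x, h) = -5 - x
D(q) = q + 2*q² (D(q) = (q² + q²) + q = 2*q² + q = q + 2*q²)
D(-2)*T(2, (-2)²) = (-2*(1 + 2*(-2)))*(-5 - 1*2) = (-2*(1 - 4))*(-5 - 2) = -2*(-3)*(-7) = 6*(-7) = -42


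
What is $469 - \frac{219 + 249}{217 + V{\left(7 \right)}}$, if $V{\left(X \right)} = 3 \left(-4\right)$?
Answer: $\frac{95677}{205} \approx 466.72$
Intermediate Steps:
$V{\left(X \right)} = -12$
$469 - \frac{219 + 249}{217 + V{\left(7 \right)}} = 469 - \frac{219 + 249}{217 - 12} = 469 - \frac{468}{205} = \frac{95677}{205}$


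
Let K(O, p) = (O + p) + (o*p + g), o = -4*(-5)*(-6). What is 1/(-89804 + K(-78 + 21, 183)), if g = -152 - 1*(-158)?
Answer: -1/111632 ≈ -8.9580e-6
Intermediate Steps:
g = 6 (g = -152 + 158 = 6)
o = -120 (o = 20*(-6) = -120)
K(O, p) = 6 + O - 119*p (K(O, p) = (O + p) + (-120*p + 6) = (O + p) + (6 - 120*p) = 6 + O - 119*p)
1/(-89804 + K(-78 + 21, 183)) = 1/(-89804 + (6 + (-78 + 21) - 119*183)) = 1/(-89804 + (6 - 57 - 21777)) = 1/(-89804 - 21828) = 1/(-111632) = -1/111632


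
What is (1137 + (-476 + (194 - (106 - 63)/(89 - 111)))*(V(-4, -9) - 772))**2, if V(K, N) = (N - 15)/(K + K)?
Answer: 22684482929329/484 ≈ 4.6869e+10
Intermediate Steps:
V(K, N) = (-15 + N)/(2*K) (V(K, N) = (-15 + N)/((2*K)) = (-15 + N)*(1/(2*K)) = (-15 + N)/(2*K))
(1137 + (-476 + (194 - (106 - 63)/(89 - 111)))*(V(-4, -9) - 772))**2 = (1137 + (-476 + (194 - (106 - 63)/(89 - 111)))*((1/2)*(-15 - 9)/(-4) - 772))**2 = (1137 + (-476 + (194 - 43/(-22)))*((1/2)*(-1/4)*(-24) - 772))**2 = (1137 + (-476 + (194 - 43*(-1)/22))*(3 - 772))**2 = (1137 + (-476 + (194 - 1*(-43/22)))*(-769))**2 = (1137 + (-476 + (194 + 43/22))*(-769))**2 = (1137 + (-476 + 4311/22)*(-769))**2 = (1137 - 6161/22*(-769))**2 = (1137 + 4737809/22)**2 = (4762823/22)**2 = 22684482929329/484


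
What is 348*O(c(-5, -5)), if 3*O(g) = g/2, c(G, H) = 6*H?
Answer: -1740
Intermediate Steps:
O(g) = g/6 (O(g) = (g/2)/3 = g/6)
348*O(c(-5, -5)) = 348*((6*(-5))/6) = 348*((⅙)*(-30)) = 348*(-5) = -1740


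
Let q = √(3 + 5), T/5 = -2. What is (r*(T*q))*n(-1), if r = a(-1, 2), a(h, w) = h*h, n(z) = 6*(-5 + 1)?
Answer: 480*√2 ≈ 678.82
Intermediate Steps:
T = -10 (T = 5*(-2) = -10)
n(z) = -24 (n(z) = 6*(-4) = -24)
a(h, w) = h²
q = 2*√2 (q = √8 = 2*√2 ≈ 2.8284)
r = 1 (r = (-1)² = 1)
(r*(T*q))*n(-1) = (1*(-20*√2))*(-24) = -20*√2*(-24) = 480*√2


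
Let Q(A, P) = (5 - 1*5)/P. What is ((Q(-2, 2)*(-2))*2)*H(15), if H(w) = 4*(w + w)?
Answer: 0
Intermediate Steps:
Q(A, P) = 0 (Q(A, P) = (5 - 5)/P = 0/P = 0)
H(w) = 8*w (H(w) = 4*(2*w) = 8*w)
((Q(-2, 2)*(-2))*2)*H(15) = ((0*(-2))*2)*(8*15) = (0*2)*120 = 0*120 = 0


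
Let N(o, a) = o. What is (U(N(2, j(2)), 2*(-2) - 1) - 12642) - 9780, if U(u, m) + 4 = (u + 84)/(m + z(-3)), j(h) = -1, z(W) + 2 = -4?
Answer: -246772/11 ≈ -22434.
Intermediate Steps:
z(W) = -6 (z(W) = -2 - 4 = -6)
U(u, m) = -4 + (84 + u)/(-6 + m) (U(u, m) = -4 + (u + 84)/(m - 6) = -4 + (84 + u)/(-6 + m))
(U(N(2, j(2)), 2*(-2) - 1) - 12642) - 9780 = ((108 + 2 - 4*(2*(-2) - 1))/(-6 + (2*(-2) - 1)) - 12642) - 9780 = ((108 + 2 - 4*(-4 - 1))/(-6 + (-4 - 1)) - 12642) - 9780 = ((108 + 2 - 4*(-5))/(-6 - 5) - 12642) - 9780 = ((108 + 2 + 20)/(-11) - 12642) - 9780 = (-1/11*130 - 12642) - 9780 = (-130/11 - 12642) - 9780 = -139192/11 - 9780 = -246772/11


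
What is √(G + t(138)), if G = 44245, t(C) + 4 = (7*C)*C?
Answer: √177549 ≈ 421.37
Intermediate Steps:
t(C) = -4 + 7*C² (t(C) = -4 + (7*C)*C = -4 + 7*C²)
√(G + t(138)) = √(44245 + (-4 + 7*138²)) = √(44245 + (-4 + 7*19044)) = √(44245 + (-4 + 133308)) = √(44245 + 133304) = √177549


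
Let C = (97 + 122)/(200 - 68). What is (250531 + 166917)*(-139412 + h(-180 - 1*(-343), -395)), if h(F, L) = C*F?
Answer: -638928062898/11 ≈ -5.8084e+10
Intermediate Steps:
C = 73/44 (C = 219/132 = 219*(1/132) = 73/44 ≈ 1.6591)
h(F, L) = 73*F/44
(250531 + 166917)*(-139412 + h(-180 - 1*(-343), -395)) = (250531 + 166917)*(-139412 + 73*(-180 - 1*(-343))/44) = 417448*(-139412 + 73*(-180 + 343)/44) = 417448*(-139412 + (73/44)*163) = 417448*(-139412 + 11899/44) = 417448*(-6122229/44) = -638928062898/11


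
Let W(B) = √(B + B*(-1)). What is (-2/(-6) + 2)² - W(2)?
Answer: 49/9 ≈ 5.4444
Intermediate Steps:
W(B) = 0 (W(B) = √(B - B) = √0 = 0)
(-2/(-6) + 2)² - W(2) = (-2/(-6) + 2)² - 1*0 = (-2*(-⅙) + 2)² + 0 = (⅓ + 2)² + 0 = (7/3)² + 0 = 49/9 + 0 = 49/9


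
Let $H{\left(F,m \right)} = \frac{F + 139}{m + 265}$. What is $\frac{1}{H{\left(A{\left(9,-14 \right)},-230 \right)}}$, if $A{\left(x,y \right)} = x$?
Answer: $\frac{35}{148} \approx 0.23649$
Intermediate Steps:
$H{\left(F,m \right)} = \frac{139 + F}{265 + m}$
$\frac{1}{H{\left(A{\left(9,-14 \right)},-230 \right)}} = \frac{1}{\frac{1}{265 - 230} \left(139 + 9\right)} = \frac{1}{\frac{1}{35} \cdot 148} = \frac{1}{\frac{148}{35}} = \frac{35}{148}$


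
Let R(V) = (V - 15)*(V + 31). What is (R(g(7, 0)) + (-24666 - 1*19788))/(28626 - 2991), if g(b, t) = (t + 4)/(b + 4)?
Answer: -1811493/1033945 ≈ -1.7520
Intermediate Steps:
g(b, t) = (4 + t)/(4 + b)
R(V) = (-15 + V)*(31 + V)
(R(g(7, 0)) + (-24666 - 1*19788))/(28626 - 2991) = ((-465 + ((4 + 0)/(4 + 7))² + 16*((4 + 0)/(4 + 7))) + (-24666 - 1*19788))/(28626 - 2991) = ((-465 + (4/11)² + 16*(4/11)) + (-24666 - 19788))/25635 = ((-465 + ((1/11)*4)² + 16*((1/11)*4)) - 44454)*(1/25635) = ((-465 + (4/11)² + 16*(4/11)) - 44454)*(1/25635) = ((-465 + 16/121 + 64/11) - 44454)*(1/25635) = (-55545/121 - 44454)*(1/25635) = -5434479/121*1/25635 = -1811493/1033945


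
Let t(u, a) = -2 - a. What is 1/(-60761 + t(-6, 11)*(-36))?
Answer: -1/60293 ≈ -1.6586e-5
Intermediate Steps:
1/(-60761 + t(-6, 11)*(-36)) = 1/(-60761 + (-2 - 1*11)*(-36)) = 1/(-60761 + (-2 - 11)*(-36)) = 1/(-60761 - 13*(-36)) = 1/(-60761 + 468) = 1/(-60293) = -1/60293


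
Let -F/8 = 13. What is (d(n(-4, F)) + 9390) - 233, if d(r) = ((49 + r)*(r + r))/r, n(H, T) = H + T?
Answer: 9039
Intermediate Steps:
F = -104 (F = -8*13 = -104)
d(r) = 98 + 2*r (d(r) = ((49 + r)*(2*r))/r = (2*r*(49 + r))/r = 98 + 2*r)
(d(n(-4, F)) + 9390) - 233 = ((98 + 2*(-4 - 104)) + 9390) - 233 = ((98 + 2*(-108)) + 9390) - 233 = ((98 - 216) + 9390) - 233 = (-118 + 9390) - 233 = 9272 - 233 = 9039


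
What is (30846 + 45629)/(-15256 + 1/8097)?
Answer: -88459725/17646833 ≈ -5.0128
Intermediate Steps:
(30846 + 45629)/(-15256 + 1/8097) = 76475/(-15256 + 1/8097) = 76475/(-123527831/8097) = 76475*(-8097/123527831) = -88459725/17646833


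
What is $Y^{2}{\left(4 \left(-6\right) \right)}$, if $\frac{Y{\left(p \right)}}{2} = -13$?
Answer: $676$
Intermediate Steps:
$Y{\left(p \right)} = -26$ ($Y{\left(p \right)} = 2 \left(-13\right) = -26$)
$Y^{2}{\left(4 \left(-6\right) \right)} = \left(-26\right)^{2} = 676$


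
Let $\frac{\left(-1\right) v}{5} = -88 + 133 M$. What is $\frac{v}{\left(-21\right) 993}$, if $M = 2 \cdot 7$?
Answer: $\frac{8870}{20853} \approx 0.42536$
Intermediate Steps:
$M = 14$
$v = -8870$ ($v = - 5 \left(-88 + 133 \cdot 14\right) = - 5 \left(-88 + 1862\right) = \left(-5\right) 1774 = -8870$)
$\frac{v}{\left(-21\right) 993} = - \frac{8870}{\left(-21\right) 993} = - \frac{8870}{-20853} = \left(-8870\right) \left(- \frac{1}{20853}\right) = \frac{8870}{20853}$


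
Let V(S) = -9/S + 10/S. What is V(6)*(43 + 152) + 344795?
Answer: 689655/2 ≈ 3.4483e+5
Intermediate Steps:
V(S) = 1/S
V(6)*(43 + 152) + 344795 = (43 + 152)/6 + 344795 = (⅙)*195 + 344795 = 65/2 + 344795 = 689655/2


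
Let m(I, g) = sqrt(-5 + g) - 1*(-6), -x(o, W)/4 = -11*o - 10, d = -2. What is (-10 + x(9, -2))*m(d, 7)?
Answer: 2556 + 426*sqrt(2) ≈ 3158.5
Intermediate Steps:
x(o, W) = 40 + 44*o (x(o, W) = -4*(-11*o - 10) = -4*(-10 - 11*o) = 40 + 44*o)
m(I, g) = 6 + sqrt(-5 + g) (m(I, g) = sqrt(-5 + g) + 6 = 6 + sqrt(-5 + g))
(-10 + x(9, -2))*m(d, 7) = (-10 + (40 + 44*9))*(6 + sqrt(-5 + 7)) = (-10 + (40 + 396))*(6 + sqrt(2)) = (-10 + 436)*(6 + sqrt(2)) = 426*(6 + sqrt(2)) = 2556 + 426*sqrt(2)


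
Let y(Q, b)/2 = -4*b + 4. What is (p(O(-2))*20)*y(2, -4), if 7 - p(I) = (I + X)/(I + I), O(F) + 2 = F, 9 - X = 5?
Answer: 5600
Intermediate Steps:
X = 4 (X = 9 - 1*5 = 9 - 5 = 4)
O(F) = -2 + F
p(I) = 7 - (4 + I)/(2*I) (p(I) = 7 - (I + 4)/(I + I) = 7 - (4 + I)/(2*I))
y(Q, b) = 8 - 8*b (y(Q, b) = 2*(-4*b + 4) = 2*(4 - 4*b) = 8 - 8*b)
(p(O(-2))*20)*y(2, -4) = ((13/2 - 2/(-2 - 2))*20)*(8 - 8*(-4)) = ((13/2 - 2/(-4))*20)*(8 + 32) = ((13/2 - 2*(-1/4))*20)*40 = ((13/2 + 1/2)*20)*40 = (7*20)*40 = 140*40 = 5600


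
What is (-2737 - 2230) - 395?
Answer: -5362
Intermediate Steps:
(-2737 - 2230) - 395 = -4967 - 395 = -5362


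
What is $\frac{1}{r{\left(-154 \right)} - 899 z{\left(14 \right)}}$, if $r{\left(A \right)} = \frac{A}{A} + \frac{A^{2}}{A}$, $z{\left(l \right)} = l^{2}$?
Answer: $- \frac{1}{176357} \approx -5.6703 \cdot 10^{-6}$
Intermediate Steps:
$r{\left(A \right)} = 1 + A$
$\frac{1}{r{\left(-154 \right)} - 899 z{\left(14 \right)}} = \frac{1}{\left(1 - 154\right) - 899 \cdot 14^{2}} = \frac{1}{-153 - 176204} = \frac{1}{-176357} = - \frac{1}{176357}$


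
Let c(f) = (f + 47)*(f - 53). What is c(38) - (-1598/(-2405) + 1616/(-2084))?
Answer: -1597442313/1253005 ≈ -1274.9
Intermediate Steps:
c(f) = (-53 + f)*(47 + f) (c(f) = (47 + f)*(-53 + f) = (-53 + f)*(47 + f))
c(38) - (-1598/(-2405) + 1616/(-2084)) = (-2491 + 38² - 6*38) - (-1598/(-2405) + 1616/(-2084)) = (-2491 + 1444 - 228) - (-1598*(-1/2405) + 1616*(-1/2084)) = -1275 - (1598/2405 - 404/521) = -1275 - 1*(-139062/1253005) = -1275 + 139062/1253005 = -1597442313/1253005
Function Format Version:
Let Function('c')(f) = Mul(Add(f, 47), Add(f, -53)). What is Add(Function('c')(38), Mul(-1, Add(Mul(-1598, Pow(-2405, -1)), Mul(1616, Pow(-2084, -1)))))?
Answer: Rational(-1597442313, 1253005) ≈ -1274.9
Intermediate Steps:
Function('c')(f) = Mul(Add(-53, f), Add(47, f)) (Function('c')(f) = Mul(Add(47, f), Add(-53, f)) = Mul(Add(-53, f), Add(47, f)))
Add(Function('c')(38), Mul(-1, Add(Mul(-1598, Pow(-2405, -1)), Mul(1616, Pow(-2084, -1))))) = Add(Add(-2491, Pow(38, 2), Mul(-6, 38)), Mul(-1, Add(Mul(-1598, Pow(-2405, -1)), Mul(1616, Pow(-2084, -1))))) = Add(Add(-2491, 1444, -228), Mul(-1, Add(Mul(-1598, Rational(-1, 2405)), Mul(1616, Rational(-1, 2084))))) = Add(-1275, Mul(-1, Add(Rational(1598, 2405), Rational(-404, 521)))) = Add(-1275, Mul(-1, Rational(-139062, 1253005))) = Add(-1275, Rational(139062, 1253005)) = Rational(-1597442313, 1253005)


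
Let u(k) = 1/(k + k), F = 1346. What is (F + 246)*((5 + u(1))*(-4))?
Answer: -35024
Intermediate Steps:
u(k) = 1/(2*k)
(F + 246)*((5 + u(1))*(-4)) = (1346 + 246)*((5 + (½)/1)*(-4)) = 1592*((5 + (½)*1)*(-4)) = 1592*((5 + ½)*(-4)) = 1592*((11/2)*(-4)) = 1592*(-22) = -35024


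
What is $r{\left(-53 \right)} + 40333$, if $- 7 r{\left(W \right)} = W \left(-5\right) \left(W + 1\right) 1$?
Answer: $\frac{296111}{7} \approx 42302.0$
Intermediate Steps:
$r{\left(W \right)} = \frac{5 W \left(1 + W\right)}{7}$ ($r{\left(W \right)} = - \frac{W \left(-5\right) \left(W + 1\right) 1}{7} = - \frac{- 5 W \left(1 + W\right) 1}{7} = - \frac{\left(-5\right) W \left(1 + W\right)}{7} = \frac{5 W \left(1 + W\right)}{7}$)
$r{\left(-53 \right)} + 40333 = \frac{5}{7} \left(-53\right) \left(1 - 53\right) + 40333 = \frac{5}{7} \left(-53\right) \left(-52\right) + 40333 = \frac{13780}{7} + 40333 = \frac{296111}{7}$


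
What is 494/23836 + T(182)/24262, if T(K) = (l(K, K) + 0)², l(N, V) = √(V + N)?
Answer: 737919/20653894 ≈ 0.035728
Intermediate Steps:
l(N, V) = √(N + V)
T(K) = 2*K (T(K) = (√(K + K) + 0)² = (√(2*K) + 0)² = (√2*√K + 0)² = (√2*√K)² = 2*K)
494/23836 + T(182)/24262 = 494/23836 + (2*182)/24262 = 494*(1/23836) + 364*(1/24262) = 247/11918 + 26/1733 = 737919/20653894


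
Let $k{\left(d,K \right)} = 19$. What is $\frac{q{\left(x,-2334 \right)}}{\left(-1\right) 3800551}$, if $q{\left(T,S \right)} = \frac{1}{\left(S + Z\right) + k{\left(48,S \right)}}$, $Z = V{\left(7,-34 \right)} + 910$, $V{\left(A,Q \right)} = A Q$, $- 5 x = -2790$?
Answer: $\frac{1}{6244305293} \approx 1.6015 \cdot 10^{-10}$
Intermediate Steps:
$x = 558$ ($x = \left(- \frac{1}{5}\right) \left(-2790\right) = 558$)
$Z = 672$ ($Z = 7 \left(-34\right) + 910 = -238 + 910 = 672$)
$q{\left(T,S \right)} = \frac{1}{691 + S}$ ($q{\left(T,S \right)} = \frac{1}{\left(S + 672\right) + 19} = \frac{1}{\left(672 + S\right) + 19} = \frac{1}{691 + S}$)
$\frac{q{\left(x,-2334 \right)}}{\left(-1\right) 3800551} = \frac{1}{\left(691 - 2334\right) \left(\left(-1\right) 3800551\right)} = \frac{1}{\left(-1643\right) \left(-3800551\right)} = \left(- \frac{1}{1643}\right) \left(- \frac{1}{3800551}\right) = \frac{1}{6244305293}$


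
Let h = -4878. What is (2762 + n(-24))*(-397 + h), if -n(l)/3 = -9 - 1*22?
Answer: -15060125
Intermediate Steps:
n(l) = 93 (n(l) = -3*(-9 - 1*22) = -3*(-9 - 22) = -3*(-31) = 93)
(2762 + n(-24))*(-397 + h) = (2762 + 93)*(-397 - 4878) = 2855*(-5275) = -15060125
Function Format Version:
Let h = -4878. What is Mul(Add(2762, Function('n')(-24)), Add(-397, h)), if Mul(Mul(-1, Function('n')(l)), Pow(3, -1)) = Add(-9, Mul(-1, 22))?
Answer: -15060125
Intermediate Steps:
Function('n')(l) = 93 (Function('n')(l) = Mul(-3, Add(-9, Mul(-1, 22))) = Mul(-3, Add(-9, -22)) = Mul(-3, -31) = 93)
Mul(Add(2762, Function('n')(-24)), Add(-397, h)) = Mul(Add(2762, 93), Add(-397, -4878)) = Mul(2855, -5275) = -15060125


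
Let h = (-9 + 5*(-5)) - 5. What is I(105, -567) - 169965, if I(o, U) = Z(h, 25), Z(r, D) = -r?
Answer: -169926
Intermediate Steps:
h = -39 (h = (-9 - 25) - 5 = -34 - 5 = -39)
I(o, U) = 39 (I(o, U) = -1*(-39) = 39)
I(105, -567) - 169965 = 39 - 169965 = -169926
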